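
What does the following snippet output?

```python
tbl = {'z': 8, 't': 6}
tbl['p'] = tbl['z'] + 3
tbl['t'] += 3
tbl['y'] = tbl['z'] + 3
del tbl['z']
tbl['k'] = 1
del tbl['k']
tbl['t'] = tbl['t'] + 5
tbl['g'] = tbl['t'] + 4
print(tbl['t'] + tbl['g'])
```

32

tbl['p'] = tbl['z']+3 = 11 → {'z': 8, 't': 6, 'p': 11}
tbl['t'] = 6+3 = 9 → {'z': 8, 't': 9, 'p': 11}
tbl['y'] = tbl['z']+3 = 11 → {'z': 8, 't': 9, 'p': 11, 'y': 11}
del 'z' → {'t': 9, 'p': 11, 'y': 11}
tbl['k'] = 1 → {'t': 9, 'p': 11, 'y': 11, 'k': 1}
del 'k' → {'t': 9, 'p': 11, 'y': 11}
tbl['t'] = tbl['t']+5 = 14 → {'t': 14, 'p': 11, 'y': 11}
tbl['g'] = tbl['t']+4 = 18 → {'t': 14, 'p': 11, 'y': 11, 'g': 18}
tbl['t']+tbl['g'] = 14+18 = 32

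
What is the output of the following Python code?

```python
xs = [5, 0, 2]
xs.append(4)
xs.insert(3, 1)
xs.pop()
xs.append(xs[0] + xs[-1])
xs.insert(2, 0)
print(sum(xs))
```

append 4 → [5, 0, 2, 4]
insert 1 at 3 → [5, 0, 2, 1, 4]
pop() removes 4 → [5, 0, 2, 1]
append xs[0]+xs[-1] = 5+1 = 6 → [5, 0, 2, 1, 6]
insert 0 at 2 → [5, 0, 0, 2, 1, 6]
sum = 14

14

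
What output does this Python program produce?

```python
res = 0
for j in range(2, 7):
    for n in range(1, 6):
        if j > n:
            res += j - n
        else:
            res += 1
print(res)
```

45

j=2,n=1: 2>1, res = 0+1 = 1
j=2,n=2: not 2>2, res = 1+1 = 2
j=2,n=3: not 2>3, res = 2+1 = 3
j=2,n=4: not 2>4, res = 3+1 = 4
j=2,n=5: not 2>5, res = 4+1 = 5
j=3,n=1: 3>1, res = 5+2 = 7
j=3,n=2: 3>2, res = 7+1 = 8
j=3,n=3: not 3>3, res = 8+1 = 9
j=3,n=4: not 3>4, res = 9+1 = 10
j=3,n=5: not 3>5, res = 10+1 = 11
j=4,n=1: 4>1, res = 11+3 = 14
j=4,n=2: 4>2, res = 14+2 = 16
j=4,n=3: 4>3, res = 16+1 = 17
j=4,n=4: not 4>4, res = 17+1 = 18
j=4,n=5: not 4>5, res = 18+1 = 19
j=5,n=1: 5>1, res = 19+4 = 23
j=5,n=2: 5>2, res = 23+3 = 26
j=5,n=3: 5>3, res = 26+2 = 28
j=5,n=4: 5>4, res = 28+1 = 29
j=5,n=5: not 5>5, res = 29+1 = 30
j=6,n=1: 6>1, res = 30+5 = 35
j=6,n=2: 6>2, res = 35+4 = 39
j=6,n=3: 6>3, res = 39+3 = 42
j=6,n=4: 6>4, res = 42+2 = 44
j=6,n=5: 6>5, res = 44+1 = 45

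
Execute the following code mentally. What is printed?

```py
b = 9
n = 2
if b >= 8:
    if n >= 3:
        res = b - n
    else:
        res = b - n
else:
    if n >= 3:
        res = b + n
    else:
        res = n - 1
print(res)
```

7

b=9, n=2
b >= 8 is True; n >= 3 is False
→ res = b - n = 7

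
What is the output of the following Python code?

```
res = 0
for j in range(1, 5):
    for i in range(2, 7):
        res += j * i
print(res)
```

200

j=1,i=2: res = 0+2 = 2
j=1,i=3: res = 2+3 = 5
j=1,i=4: res = 5+4 = 9
j=1,i=5: res = 9+5 = 14
j=1,i=6: res = 14+6 = 20
j=2,i=2: res = 20+4 = 24
j=2,i=3: res = 24+6 = 30
j=2,i=4: res = 30+8 = 38
j=2,i=5: res = 38+10 = 48
j=2,i=6: res = 48+12 = 60
j=3,i=2: res = 60+6 = 66
j=3,i=3: res = 66+9 = 75
j=3,i=4: res = 75+12 = 87
j=3,i=5: res = 87+15 = 102
j=3,i=6: res = 102+18 = 120
j=4,i=2: res = 120+8 = 128
j=4,i=3: res = 128+12 = 140
j=4,i=4: res = 140+16 = 156
j=4,i=5: res = 156+20 = 176
j=4,i=6: res = 176+24 = 200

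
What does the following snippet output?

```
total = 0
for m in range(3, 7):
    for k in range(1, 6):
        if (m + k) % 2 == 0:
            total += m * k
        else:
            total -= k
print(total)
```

102

m=3,k=1: even sum, total = 0+3 = 3
m=3,k=2: odd sum, total = 3-2 = 1
m=3,k=3: even sum, total = 1+9 = 10
m=3,k=4: odd sum, total = 10-4 = 6
m=3,k=5: even sum, total = 6+15 = 21
m=4,k=1: odd sum, total = 21-1 = 20
m=4,k=2: even sum, total = 20+8 = 28
m=4,k=3: odd sum, total = 28-3 = 25
m=4,k=4: even sum, total = 25+16 = 41
m=4,k=5: odd sum, total = 41-5 = 36
m=5,k=1: even sum, total = 36+5 = 41
m=5,k=2: odd sum, total = 41-2 = 39
m=5,k=3: even sum, total = 39+15 = 54
m=5,k=4: odd sum, total = 54-4 = 50
m=5,k=5: even sum, total = 50+25 = 75
m=6,k=1: odd sum, total = 75-1 = 74
m=6,k=2: even sum, total = 74+12 = 86
m=6,k=3: odd sum, total = 86-3 = 83
m=6,k=4: even sum, total = 83+24 = 107
m=6,k=5: odd sum, total = 107-5 = 102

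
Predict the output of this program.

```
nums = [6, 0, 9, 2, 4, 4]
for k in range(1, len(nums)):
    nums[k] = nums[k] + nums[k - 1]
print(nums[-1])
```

25

k=1: nums[1] = 0+6 = 6 → [6, 6, 9, 2, 4, 4]
k=2: nums[2] = 9+6 = 15 → [6, 6, 15, 2, 4, 4]
k=3: nums[3] = 2+15 = 17 → [6, 6, 15, 17, 4, 4]
k=4: nums[4] = 4+17 = 21 → [6, 6, 15, 17, 21, 4]
k=5: nums[5] = 4+21 = 25 → [6, 6, 15, 17, 21, 25]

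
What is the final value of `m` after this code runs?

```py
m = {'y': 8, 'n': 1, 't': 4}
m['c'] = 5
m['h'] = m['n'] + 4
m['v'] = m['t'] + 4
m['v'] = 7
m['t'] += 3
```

{'y': 8, 'n': 1, 't': 7, 'c': 5, 'h': 5, 'v': 7}

m['c'] = 5 → {'y': 8, 'n': 1, 't': 4, 'c': 5}
m['h'] = m['n']+4 = 5 → {'y': 8, 'n': 1, 't': 4, 'c': 5, 'h': 5}
m['v'] = m['t']+4 = 8 → {'y': 8, 'n': 1, 't': 4, 'c': 5, 'h': 5, 'v': 8}
m['v'] = 7 → {'y': 8, 'n': 1, 't': 4, 'c': 5, 'h': 5, 'v': 7}
m['t'] = 4+3 = 7 → {'y': 8, 'n': 1, 't': 7, 'c': 5, 'h': 5, 'v': 7}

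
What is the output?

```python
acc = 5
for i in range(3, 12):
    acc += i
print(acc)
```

68

i=3: acc = 5+3 = 8
i=4: acc = 8+4 = 12
i=5: acc = 12+5 = 17
i=6: acc = 17+6 = 23
i=7: acc = 23+7 = 30
i=8: acc = 30+8 = 38
i=9: acc = 38+9 = 47
i=10: acc = 47+10 = 57
i=11: acc = 57+11 = 68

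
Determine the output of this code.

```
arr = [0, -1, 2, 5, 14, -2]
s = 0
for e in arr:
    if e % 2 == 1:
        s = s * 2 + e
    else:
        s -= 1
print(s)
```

-5

e=0: not odd, s = 0-1 = -1
e=-1: odd, s = (-1)*2+(-1) = -3
e=2: not odd, s = (-3)-1 = -4
e=5: odd, s = (-4)*2+5 = -3
e=14: not odd, s = (-3)-1 = -4
e=-2: not odd, s = (-4)-1 = -5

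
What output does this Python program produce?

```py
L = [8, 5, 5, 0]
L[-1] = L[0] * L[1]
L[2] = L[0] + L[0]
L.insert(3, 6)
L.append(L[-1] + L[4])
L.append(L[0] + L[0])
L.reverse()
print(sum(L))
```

L[-1] = L[0]*L[1] = 8*5 = 40 → [8, 5, 5, 40]
L[2] = L[0]+L[0] = 8+8 = 16 → [8, 5, 16, 40]
insert 6 at 3 → [8, 5, 16, 6, 40]
append L[-1]+L[4] = 40+40 = 80 → [8, 5, 16, 6, 40, 80]
append L[0]+L[0] = 8+8 = 16 → [8, 5, 16, 6, 40, 80, 16]
reverse → [16, 80, 40, 6, 16, 5, 8]
sum = 171

171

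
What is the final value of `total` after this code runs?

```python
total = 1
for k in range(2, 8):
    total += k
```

28

k=2: total = 1+2 = 3
k=3: total = 3+3 = 6
k=4: total = 6+4 = 10
k=5: total = 10+5 = 15
k=6: total = 15+6 = 21
k=7: total = 21+7 = 28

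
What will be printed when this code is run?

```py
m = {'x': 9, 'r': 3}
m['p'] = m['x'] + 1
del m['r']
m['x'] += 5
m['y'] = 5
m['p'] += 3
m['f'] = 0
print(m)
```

m['p'] = m['x']+1 = 10 → {'x': 9, 'r': 3, 'p': 10}
del 'r' → {'x': 9, 'p': 10}
m['x'] = 9+5 = 14 → {'x': 14, 'p': 10}
m['y'] = 5 → {'x': 14, 'p': 10, 'y': 5}
m['p'] = 10+3 = 13 → {'x': 14, 'p': 13, 'y': 5}
m['f'] = 0 → {'x': 14, 'p': 13, 'y': 5, 'f': 0}

{'x': 14, 'p': 13, 'y': 5, 'f': 0}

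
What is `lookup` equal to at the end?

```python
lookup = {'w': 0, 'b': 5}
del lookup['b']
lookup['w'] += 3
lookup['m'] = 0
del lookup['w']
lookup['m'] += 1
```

{'m': 1}

del 'b' → {'w': 0}
lookup['w'] = 0+3 = 3 → {'w': 3}
lookup['m'] = 0 → {'w': 3, 'm': 0}
del 'w' → {'m': 0}
lookup['m'] = 0+1 = 1 → {'m': 1}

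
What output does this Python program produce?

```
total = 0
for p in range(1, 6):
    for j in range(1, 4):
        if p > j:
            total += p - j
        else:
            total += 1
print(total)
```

25

p=1,j=1: not 1>1, total = 0+1 = 1
p=1,j=2: not 1>2, total = 1+1 = 2
p=1,j=3: not 1>3, total = 2+1 = 3
p=2,j=1: 2>1, total = 3+1 = 4
p=2,j=2: not 2>2, total = 4+1 = 5
p=2,j=3: not 2>3, total = 5+1 = 6
p=3,j=1: 3>1, total = 6+2 = 8
p=3,j=2: 3>2, total = 8+1 = 9
p=3,j=3: not 3>3, total = 9+1 = 10
p=4,j=1: 4>1, total = 10+3 = 13
p=4,j=2: 4>2, total = 13+2 = 15
p=4,j=3: 4>3, total = 15+1 = 16
p=5,j=1: 5>1, total = 16+4 = 20
p=5,j=2: 5>2, total = 20+3 = 23
p=5,j=3: 5>3, total = 23+2 = 25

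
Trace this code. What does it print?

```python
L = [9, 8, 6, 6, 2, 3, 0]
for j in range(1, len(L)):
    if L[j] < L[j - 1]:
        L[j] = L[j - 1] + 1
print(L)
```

j=1: 8<9, L[1] = 9+1 = 10 → [9, 10, 6, 6, 2, 3, 0]
j=2: 6<10, L[2] = 10+1 = 11 → [9, 10, 11, 6, 2, 3, 0]
j=3: 6<11, L[3] = 11+1 = 12 → [9, 10, 11, 12, 2, 3, 0]
j=4: 2<12, L[4] = 12+1 = 13 → [9, 10, 11, 12, 13, 3, 0]
j=5: 3<13, L[5] = 13+1 = 14 → [9, 10, 11, 12, 13, 14, 0]
j=6: 0<14, L[6] = 14+1 = 15 → [9, 10, 11, 12, 13, 14, 15]

[9, 10, 11, 12, 13, 14, 15]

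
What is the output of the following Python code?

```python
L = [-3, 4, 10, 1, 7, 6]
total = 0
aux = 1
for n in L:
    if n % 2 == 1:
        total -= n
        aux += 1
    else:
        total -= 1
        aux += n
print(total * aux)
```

n=-3: odd, total = 0-(-3) = 3; aux=2
n=4: not odd, total = 3-1 = 2; aux=6
n=10: not odd, total = 2-1 = 1; aux=16
n=1: odd, total = 1-1 = 0; aux=17
n=7: odd, total = 0-7 = -7; aux=18
n=6: not odd, total = (-7)-1 = -8; aux=24
total*aux = (-8)*24 = -192

-192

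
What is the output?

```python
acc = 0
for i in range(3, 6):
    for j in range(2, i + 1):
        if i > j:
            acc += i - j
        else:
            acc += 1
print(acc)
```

i=3,j=2: 3>2, acc = 0+1 = 1
i=3,j=3: not 3>3, acc = 1+1 = 2
i=4,j=2: 4>2, acc = 2+2 = 4
i=4,j=3: 4>3, acc = 4+1 = 5
i=4,j=4: not 4>4, acc = 5+1 = 6
i=5,j=2: 5>2, acc = 6+3 = 9
i=5,j=3: 5>3, acc = 9+2 = 11
i=5,j=4: 5>4, acc = 11+1 = 12
i=5,j=5: not 5>5, acc = 12+1 = 13

13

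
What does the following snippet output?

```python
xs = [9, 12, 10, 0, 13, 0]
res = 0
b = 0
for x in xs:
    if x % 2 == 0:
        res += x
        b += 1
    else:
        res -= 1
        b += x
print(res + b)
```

46

x=9: not even, res = 0-1 = -1; b=9
x=12: even, res = (-1)+12 = 11; b=10
x=10: even, res = 11+10 = 21; b=11
x=0: even, res = 21+0 = 21; b=12
x=13: not even, res = 21-1 = 20; b=25
x=0: even, res = 20+0 = 20; b=26
res+b = 20+26 = 46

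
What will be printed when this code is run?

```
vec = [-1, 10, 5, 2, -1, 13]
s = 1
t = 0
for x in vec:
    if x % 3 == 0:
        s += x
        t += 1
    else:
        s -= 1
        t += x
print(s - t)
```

-33

x=-1: not %3==0, s = 1-1 = 0; t=-1
x=10: not %3==0, s = 0-1 = -1; t=9
x=5: not %3==0, s = (-1)-1 = -2; t=14
x=2: not %3==0, s = (-2)-1 = -3; t=16
x=-1: not %3==0, s = (-3)-1 = -4; t=15
x=13: not %3==0, s = (-4)-1 = -5; t=28
s-t = (-5)-28 = -33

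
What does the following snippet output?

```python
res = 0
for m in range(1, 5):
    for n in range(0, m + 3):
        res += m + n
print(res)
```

112

m=1,n=0: res = 0+1 = 1
m=1,n=1: res = 1+2 = 3
m=1,n=2: res = 3+3 = 6
m=1,n=3: res = 6+4 = 10
m=2,n=0: res = 10+2 = 12
m=2,n=1: res = 12+3 = 15
m=2,n=2: res = 15+4 = 19
m=2,n=3: res = 19+5 = 24
m=2,n=4: res = 24+6 = 30
m=3,n=0: res = 30+3 = 33
m=3,n=1: res = 33+4 = 37
m=3,n=2: res = 37+5 = 42
m=3,n=3: res = 42+6 = 48
m=3,n=4: res = 48+7 = 55
m=3,n=5: res = 55+8 = 63
m=4,n=0: res = 63+4 = 67
m=4,n=1: res = 67+5 = 72
m=4,n=2: res = 72+6 = 78
m=4,n=3: res = 78+7 = 85
m=4,n=4: res = 85+8 = 93
m=4,n=5: res = 93+9 = 102
m=4,n=6: res = 102+10 = 112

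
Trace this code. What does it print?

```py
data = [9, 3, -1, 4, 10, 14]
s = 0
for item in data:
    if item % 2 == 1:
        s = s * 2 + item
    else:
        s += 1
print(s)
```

44

item=9: odd, s = 0*2+9 = 9
item=3: odd, s = 9*2+3 = 21
item=-1: odd, s = 21*2+(-1) = 41
item=4: not odd, s = 41+1 = 42
item=10: not odd, s = 42+1 = 43
item=14: not odd, s = 43+1 = 44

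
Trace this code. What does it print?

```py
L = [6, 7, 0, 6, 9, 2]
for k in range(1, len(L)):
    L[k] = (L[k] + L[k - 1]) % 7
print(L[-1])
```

k=1: L[1] = (7+6)%7 = 6 → [6, 6, 0, 6, 9, 2]
k=2: L[2] = (0+6)%7 = 6 → [6, 6, 6, 6, 9, 2]
k=3: L[3] = (6+6)%7 = 5 → [6, 6, 6, 5, 9, 2]
k=4: L[4] = (9+5)%7 = 0 → [6, 6, 6, 5, 0, 2]
k=5: L[5] = (2+0)%7 = 2 → [6, 6, 6, 5, 0, 2]

2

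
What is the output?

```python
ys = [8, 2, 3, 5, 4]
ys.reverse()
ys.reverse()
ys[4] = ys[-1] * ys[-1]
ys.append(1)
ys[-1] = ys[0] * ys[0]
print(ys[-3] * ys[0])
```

reverse → [4, 5, 3, 2, 8]
reverse → [8, 2, 3, 5, 4]
ys[4] = ys[-1]*ys[-1] = 4*4 = 16 → [8, 2, 3, 5, 16]
append 1 → [8, 2, 3, 5, 16, 1]
ys[-1] = ys[0]*ys[0] = 8*8 = 64 → [8, 2, 3, 5, 16, 64]
ys[-3]*ys[0] = 5*8 = 40

40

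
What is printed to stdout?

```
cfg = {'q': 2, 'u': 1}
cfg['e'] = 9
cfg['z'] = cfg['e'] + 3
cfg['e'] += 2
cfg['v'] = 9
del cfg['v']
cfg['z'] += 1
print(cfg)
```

cfg['e'] = 9 → {'q': 2, 'u': 1, 'e': 9}
cfg['z'] = cfg['e']+3 = 12 → {'q': 2, 'u': 1, 'e': 9, 'z': 12}
cfg['e'] = 9+2 = 11 → {'q': 2, 'u': 1, 'e': 11, 'z': 12}
cfg['v'] = 9 → {'q': 2, 'u': 1, 'e': 11, 'z': 12, 'v': 9}
del 'v' → {'q': 2, 'u': 1, 'e': 11, 'z': 12}
cfg['z'] = 12+1 = 13 → {'q': 2, 'u': 1, 'e': 11, 'z': 13}

{'q': 2, 'u': 1, 'e': 11, 'z': 13}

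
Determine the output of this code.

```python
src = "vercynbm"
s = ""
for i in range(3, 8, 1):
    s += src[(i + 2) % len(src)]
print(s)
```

nbmve

i=3: add src[5]='n' → 'n'
i=4: add src[6]='b' → 'nb'
i=5: add src[7]='m' → 'nbm'
i=6: add src[0]='v' → 'nbmv'
i=7: add src[1]='e' → 'nbmve'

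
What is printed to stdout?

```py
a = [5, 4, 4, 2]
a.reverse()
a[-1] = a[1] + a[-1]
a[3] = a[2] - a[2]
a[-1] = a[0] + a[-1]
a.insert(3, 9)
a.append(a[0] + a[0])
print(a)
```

[2, 4, 4, 9, 2, 4]

reverse → [2, 4, 4, 5]
a[-1] = a[1]+a[-1] = 4+5 = 9 → [2, 4, 4, 9]
a[3] = a[2]-a[2] = 4-4 = 0 → [2, 4, 4, 0]
a[-1] = a[0]+a[-1] = 2+0 = 2 → [2, 4, 4, 2]
insert 9 at 3 → [2, 4, 4, 9, 2]
append a[0]+a[0] = 2+2 = 4 → [2, 4, 4, 9, 2, 4]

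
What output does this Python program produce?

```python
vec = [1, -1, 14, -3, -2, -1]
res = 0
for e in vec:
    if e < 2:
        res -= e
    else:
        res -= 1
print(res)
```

e=1: <2, res = 0-1 = -1
e=-1: <2, res = (-1)-(-1) = 0
e=14: not <2, res = 0-1 = -1
e=-3: <2, res = (-1)-(-3) = 2
e=-2: <2, res = 2-(-2) = 4
e=-1: <2, res = 4-(-1) = 5

5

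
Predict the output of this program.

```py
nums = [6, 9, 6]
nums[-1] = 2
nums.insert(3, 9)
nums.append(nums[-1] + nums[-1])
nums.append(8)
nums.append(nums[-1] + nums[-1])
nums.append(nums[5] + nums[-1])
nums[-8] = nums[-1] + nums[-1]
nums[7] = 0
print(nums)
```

[48, 9, 2, 9, 18, 8, 16, 0]

nums[-1] = 2 → [6, 9, 2]
insert 9 at 3 → [6, 9, 2, 9]
append nums[-1]+nums[-1] = 9+9 = 18 → [6, 9, 2, 9, 18]
append 8 → [6, 9, 2, 9, 18, 8]
append nums[-1]+nums[-1] = 8+8 = 16 → [6, 9, 2, 9, 18, 8, 16]
append nums[5]+nums[-1] = 8+16 = 24 → [6, 9, 2, 9, 18, 8, 16, 24]
nums[-8] = nums[-1]+nums[-1] = 24+24 = 48 → [48, 9, 2, 9, 18, 8, 16, 24]
nums[7] = 0 → [48, 9, 2, 9, 18, 8, 16, 0]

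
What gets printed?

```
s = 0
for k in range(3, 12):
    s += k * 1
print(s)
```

k=3: s = 0+3*1 = 3
k=4: s = 3+4*1 = 7
k=5: s = 7+5*1 = 12
k=6: s = 12+6*1 = 18
k=7: s = 18+7*1 = 25
k=8: s = 25+8*1 = 33
k=9: s = 33+9*1 = 42
k=10: s = 42+10*1 = 52
k=11: s = 52+11*1 = 63

63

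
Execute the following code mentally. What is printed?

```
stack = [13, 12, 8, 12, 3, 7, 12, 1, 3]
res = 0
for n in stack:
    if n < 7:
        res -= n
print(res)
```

n=13: not <7
n=12: not <7
n=8: not <7
n=12: not <7
n=3: <7, res = 0-3 = -3
n=7: not <7
n=12: not <7
n=1: <7, res = (-3)-1 = -4
n=3: <7, res = (-4)-3 = -7

-7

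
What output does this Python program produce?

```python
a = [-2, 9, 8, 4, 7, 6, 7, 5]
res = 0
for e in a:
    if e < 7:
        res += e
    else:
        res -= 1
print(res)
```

9

e=-2: <7, res = 0+(-2) = -2
e=9: not <7, res = (-2)-1 = -3
e=8: not <7, res = (-3)-1 = -4
e=4: <7, res = (-4)+4 = 0
e=7: not <7, res = 0-1 = -1
e=6: <7, res = (-1)+6 = 5
e=7: not <7, res = 5-1 = 4
e=5: <7, res = 4+5 = 9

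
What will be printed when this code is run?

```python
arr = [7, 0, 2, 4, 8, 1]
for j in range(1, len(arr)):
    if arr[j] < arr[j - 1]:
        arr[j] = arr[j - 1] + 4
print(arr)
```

[7, 11, 15, 19, 23, 27]

j=1: 0<7, arr[1] = 7+4 = 11 → [7, 11, 2, 4, 8, 1]
j=2: 2<11, arr[2] = 11+4 = 15 → [7, 11, 15, 4, 8, 1]
j=3: 4<15, arr[3] = 15+4 = 19 → [7, 11, 15, 19, 8, 1]
j=4: 8<19, arr[4] = 19+4 = 23 → [7, 11, 15, 19, 23, 1]
j=5: 1<23, arr[5] = 23+4 = 27 → [7, 11, 15, 19, 23, 27]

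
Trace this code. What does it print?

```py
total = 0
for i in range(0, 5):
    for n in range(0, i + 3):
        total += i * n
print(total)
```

i=0,n=0: total = 0+0 = 0
i=0,n=1: total = 0+0 = 0
i=0,n=2: total = 0+0 = 0
i=1,n=0: total = 0+0 = 0
i=1,n=1: total = 0+1 = 1
i=1,n=2: total = 1+2 = 3
i=1,n=3: total = 3+3 = 6
i=2,n=0: total = 6+0 = 6
i=2,n=1: total = 6+2 = 8
i=2,n=2: total = 8+4 = 12
i=2,n=3: total = 12+6 = 18
i=2,n=4: total = 18+8 = 26
i=3,n=0: total = 26+0 = 26
i=3,n=1: total = 26+3 = 29
i=3,n=2: total = 29+6 = 35
i=3,n=3: total = 35+9 = 44
i=3,n=4: total = 44+12 = 56
i=3,n=5: total = 56+15 = 71
i=4,n=0: total = 71+0 = 71
i=4,n=1: total = 71+4 = 75
i=4,n=2: total = 75+8 = 83
i=4,n=3: total = 83+12 = 95
i=4,n=4: total = 95+16 = 111
i=4,n=5: total = 111+20 = 131
i=4,n=6: total = 131+24 = 155

155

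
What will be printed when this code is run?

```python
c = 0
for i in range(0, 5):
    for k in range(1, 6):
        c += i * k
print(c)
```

i=0,k=1: c = 0+0 = 0
i=0,k=2: c = 0+0 = 0
i=0,k=3: c = 0+0 = 0
i=0,k=4: c = 0+0 = 0
i=0,k=5: c = 0+0 = 0
i=1,k=1: c = 0+1 = 1
i=1,k=2: c = 1+2 = 3
i=1,k=3: c = 3+3 = 6
i=1,k=4: c = 6+4 = 10
i=1,k=5: c = 10+5 = 15
i=2,k=1: c = 15+2 = 17
i=2,k=2: c = 17+4 = 21
i=2,k=3: c = 21+6 = 27
i=2,k=4: c = 27+8 = 35
i=2,k=5: c = 35+10 = 45
i=3,k=1: c = 45+3 = 48
i=3,k=2: c = 48+6 = 54
i=3,k=3: c = 54+9 = 63
i=3,k=4: c = 63+12 = 75
i=3,k=5: c = 75+15 = 90
i=4,k=1: c = 90+4 = 94
i=4,k=2: c = 94+8 = 102
i=4,k=3: c = 102+12 = 114
i=4,k=4: c = 114+16 = 130
i=4,k=5: c = 130+20 = 150

150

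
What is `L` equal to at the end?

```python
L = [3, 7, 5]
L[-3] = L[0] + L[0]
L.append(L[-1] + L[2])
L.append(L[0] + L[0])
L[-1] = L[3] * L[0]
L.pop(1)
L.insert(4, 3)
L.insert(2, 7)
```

L[-3] = L[0]+L[0] = 3+3 = 6 → [6, 7, 5]
append L[-1]+L[2] = 5+5 = 10 → [6, 7, 5, 10]
append L[0]+L[0] = 6+6 = 12 → [6, 7, 5, 10, 12]
L[-1] = L[3]*L[0] = 10*6 = 60 → [6, 7, 5, 10, 60]
pop(1) removes 7 → [6, 5, 10, 60]
insert 3 at 4 → [6, 5, 10, 60, 3]
insert 7 at 2 → [6, 5, 7, 10, 60, 3]

[6, 5, 7, 10, 60, 3]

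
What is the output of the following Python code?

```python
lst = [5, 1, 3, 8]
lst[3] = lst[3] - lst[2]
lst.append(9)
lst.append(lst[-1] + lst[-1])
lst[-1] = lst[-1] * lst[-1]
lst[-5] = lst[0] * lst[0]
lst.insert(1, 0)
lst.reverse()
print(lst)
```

lst[3] = lst[3]-lst[2] = 8-3 = 5 → [5, 1, 3, 5]
append 9 → [5, 1, 3, 5, 9]
append lst[-1]+lst[-1] = 9+9 = 18 → [5, 1, 3, 5, 9, 18]
lst[-1] = lst[-1]*lst[-1] = 18*18 = 324 → [5, 1, 3, 5, 9, 324]
lst[-5] = lst[0]*lst[0] = 5*5 = 25 → [5, 25, 3, 5, 9, 324]
insert 0 at 1 → [5, 0, 25, 3, 5, 9, 324]
reverse → [324, 9, 5, 3, 25, 0, 5]

[324, 9, 5, 3, 25, 0, 5]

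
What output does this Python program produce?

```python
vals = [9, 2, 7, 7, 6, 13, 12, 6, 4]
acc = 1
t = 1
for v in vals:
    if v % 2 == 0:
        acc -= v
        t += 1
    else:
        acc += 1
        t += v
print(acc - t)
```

-67

v=9: not even, acc = 1+1 = 2; t=10
v=2: even, acc = 2-2 = 0; t=11
v=7: not even, acc = 0+1 = 1; t=18
v=7: not even, acc = 1+1 = 2; t=25
v=6: even, acc = 2-6 = -4; t=26
v=13: not even, acc = (-4)+1 = -3; t=39
v=12: even, acc = (-3)-12 = -15; t=40
v=6: even, acc = (-15)-6 = -21; t=41
v=4: even, acc = (-21)-4 = -25; t=42
acc-t = (-25)-42 = -67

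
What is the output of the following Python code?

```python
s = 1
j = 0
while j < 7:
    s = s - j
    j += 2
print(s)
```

j=0: s = 1-0 = 1
j=2: s = 1-2 = -1
j=4: s = (-1)-4 = -5
j=6: s = (-5)-6 = -11

-11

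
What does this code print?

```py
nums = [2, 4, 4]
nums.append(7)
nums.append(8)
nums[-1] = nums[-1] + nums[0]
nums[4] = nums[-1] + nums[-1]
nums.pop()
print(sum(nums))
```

17

append 7 → [2, 4, 4, 7]
append 8 → [2, 4, 4, 7, 8]
nums[-1] = nums[-1]+nums[0] = 8+2 = 10 → [2, 4, 4, 7, 10]
nums[4] = nums[-1]+nums[-1] = 10+10 = 20 → [2, 4, 4, 7, 20]
pop() removes 20 → [2, 4, 4, 7]
sum = 17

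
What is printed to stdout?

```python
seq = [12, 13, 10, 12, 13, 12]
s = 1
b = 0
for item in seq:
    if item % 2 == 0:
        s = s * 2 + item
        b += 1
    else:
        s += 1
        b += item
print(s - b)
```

168

item=12: even, s = 1*2+12 = 14; b=1
item=13: not even, s = 14+1 = 15; b=14
item=10: even, s = 15*2+10 = 40; b=15
item=12: even, s = 40*2+12 = 92; b=16
item=13: not even, s = 92+1 = 93; b=29
item=12: even, s = 93*2+12 = 198; b=30
s-b = 198-30 = 168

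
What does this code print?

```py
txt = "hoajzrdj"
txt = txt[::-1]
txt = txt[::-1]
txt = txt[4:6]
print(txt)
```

zr

reverse → 'jdrzjaoh'
reverse → 'hoajzrdj'
slice [4:6] → 'zr'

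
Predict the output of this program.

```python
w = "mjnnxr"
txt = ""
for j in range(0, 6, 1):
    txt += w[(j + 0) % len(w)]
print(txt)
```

j=0: add w[0]='m' → 'm'
j=1: add w[1]='j' → 'mj'
j=2: add w[2]='n' → 'mjn'
j=3: add w[3]='n' → 'mjnn'
j=4: add w[4]='x' → 'mjnnx'
j=5: add w[5]='r' → 'mjnnxr'

mjnnxr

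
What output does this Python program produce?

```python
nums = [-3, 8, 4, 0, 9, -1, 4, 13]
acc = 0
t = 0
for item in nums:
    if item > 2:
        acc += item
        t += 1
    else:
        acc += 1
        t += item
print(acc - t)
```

40

item=-3: not >2, acc = 0+1 = 1; t=-3
item=8: >2, acc = 1+8 = 9; t=-2
item=4: >2, acc = 9+4 = 13; t=-1
item=0: not >2, acc = 13+1 = 14; t=-1
item=9: >2, acc = 14+9 = 23; t=0
item=-1: not >2, acc = 23+1 = 24; t=-1
item=4: >2, acc = 24+4 = 28; t=0
item=13: >2, acc = 28+13 = 41; t=1
acc-t = 41-1 = 40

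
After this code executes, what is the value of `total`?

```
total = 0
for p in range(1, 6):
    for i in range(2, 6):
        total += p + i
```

p=1,i=2: total = 0+3 = 3
p=1,i=3: total = 3+4 = 7
p=1,i=4: total = 7+5 = 12
p=1,i=5: total = 12+6 = 18
p=2,i=2: total = 18+4 = 22
p=2,i=3: total = 22+5 = 27
p=2,i=4: total = 27+6 = 33
p=2,i=5: total = 33+7 = 40
p=3,i=2: total = 40+5 = 45
p=3,i=3: total = 45+6 = 51
p=3,i=4: total = 51+7 = 58
p=3,i=5: total = 58+8 = 66
p=4,i=2: total = 66+6 = 72
p=4,i=3: total = 72+7 = 79
p=4,i=4: total = 79+8 = 87
p=4,i=5: total = 87+9 = 96
p=5,i=2: total = 96+7 = 103
p=5,i=3: total = 103+8 = 111
p=5,i=4: total = 111+9 = 120
p=5,i=5: total = 120+10 = 130

130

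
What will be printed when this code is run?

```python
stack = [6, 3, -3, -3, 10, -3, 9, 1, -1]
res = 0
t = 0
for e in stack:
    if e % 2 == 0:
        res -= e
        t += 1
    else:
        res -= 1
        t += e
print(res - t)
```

e=6: even, res = 0-6 = -6; t=1
e=3: not even, res = (-6)-1 = -7; t=4
e=-3: not even, res = (-7)-1 = -8; t=1
e=-3: not even, res = (-8)-1 = -9; t=-2
e=10: even, res = (-9)-10 = -19; t=-1
e=-3: not even, res = (-19)-1 = -20; t=-4
e=9: not even, res = (-20)-1 = -21; t=5
e=1: not even, res = (-21)-1 = -22; t=6
e=-1: not even, res = (-22)-1 = -23; t=5
res-t = (-23)-5 = -28

-28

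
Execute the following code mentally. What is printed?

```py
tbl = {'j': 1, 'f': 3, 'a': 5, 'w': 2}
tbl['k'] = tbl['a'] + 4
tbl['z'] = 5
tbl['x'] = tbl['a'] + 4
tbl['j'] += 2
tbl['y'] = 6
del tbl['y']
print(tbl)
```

tbl['k'] = tbl['a']+4 = 9 → {'j': 1, 'f': 3, 'a': 5, 'w': 2, 'k': 9}
tbl['z'] = 5 → {'j': 1, 'f': 3, 'a': 5, 'w': 2, 'k': 9, 'z': 5}
tbl['x'] = tbl['a']+4 = 9 → {'j': 1, 'f': 3, 'a': 5, 'w': 2, 'k': 9, 'z': 5, 'x': 9}
tbl['j'] = 1+2 = 3 → {'j': 3, 'f': 3, 'a': 5, 'w': 2, 'k': 9, 'z': 5, 'x': 9}
tbl['y'] = 6 → {'j': 3, 'f': 3, 'a': 5, 'w': 2, 'k': 9, 'z': 5, 'x': 9, 'y': 6}
del 'y' → {'j': 3, 'f': 3, 'a': 5, 'w': 2, 'k': 9, 'z': 5, 'x': 9}

{'j': 3, 'f': 3, 'a': 5, 'w': 2, 'k': 9, 'z': 5, 'x': 9}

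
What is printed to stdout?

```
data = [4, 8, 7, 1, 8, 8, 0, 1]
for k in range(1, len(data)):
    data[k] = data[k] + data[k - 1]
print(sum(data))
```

k=1: data[1] = 8+4 = 12 → [4, 12, 7, 1, 8, 8, 0, 1]
k=2: data[2] = 7+12 = 19 → [4, 12, 19, 1, 8, 8, 0, 1]
k=3: data[3] = 1+19 = 20 → [4, 12, 19, 20, 8, 8, 0, 1]
k=4: data[4] = 8+20 = 28 → [4, 12, 19, 20, 28, 8, 0, 1]
k=5: data[5] = 8+28 = 36 → [4, 12, 19, 20, 28, 36, 0, 1]
k=6: data[6] = 0+36 = 36 → [4, 12, 19, 20, 28, 36, 36, 1]
k=7: data[7] = 1+36 = 37 → [4, 12, 19, 20, 28, 36, 36, 37]
sum = 192

192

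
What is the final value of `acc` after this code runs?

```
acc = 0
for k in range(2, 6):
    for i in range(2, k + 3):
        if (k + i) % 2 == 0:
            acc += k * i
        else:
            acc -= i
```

130

k=2,i=2: even sum, acc = 0+4 = 4
k=2,i=3: odd sum, acc = 4-3 = 1
k=2,i=4: even sum, acc = 1+8 = 9
k=3,i=2: odd sum, acc = 9-2 = 7
k=3,i=3: even sum, acc = 7+9 = 16
k=3,i=4: odd sum, acc = 16-4 = 12
k=3,i=5: even sum, acc = 12+15 = 27
k=4,i=2: even sum, acc = 27+8 = 35
k=4,i=3: odd sum, acc = 35-3 = 32
k=4,i=4: even sum, acc = 32+16 = 48
k=4,i=5: odd sum, acc = 48-5 = 43
k=4,i=6: even sum, acc = 43+24 = 67
k=5,i=2: odd sum, acc = 67-2 = 65
k=5,i=3: even sum, acc = 65+15 = 80
k=5,i=4: odd sum, acc = 80-4 = 76
k=5,i=5: even sum, acc = 76+25 = 101
k=5,i=6: odd sum, acc = 101-6 = 95
k=5,i=7: even sum, acc = 95+35 = 130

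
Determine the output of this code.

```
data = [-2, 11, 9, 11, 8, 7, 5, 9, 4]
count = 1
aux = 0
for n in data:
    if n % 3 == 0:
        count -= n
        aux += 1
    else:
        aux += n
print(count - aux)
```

-63

n=-2: not %3==0; aux=-2
n=11: not %3==0; aux=9
n=9: %3==0, count = 1-9 = -8; aux=10
n=11: not %3==0; aux=21
n=8: not %3==0; aux=29
n=7: not %3==0; aux=36
n=5: not %3==0; aux=41
n=9: %3==0, count = (-8)-9 = -17; aux=42
n=4: not %3==0; aux=46
count-aux = (-17)-46 = -63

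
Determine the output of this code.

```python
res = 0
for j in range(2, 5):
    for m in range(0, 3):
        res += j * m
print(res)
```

j=2,m=0: res = 0+0 = 0
j=2,m=1: res = 0+2 = 2
j=2,m=2: res = 2+4 = 6
j=3,m=0: res = 6+0 = 6
j=3,m=1: res = 6+3 = 9
j=3,m=2: res = 9+6 = 15
j=4,m=0: res = 15+0 = 15
j=4,m=1: res = 15+4 = 19
j=4,m=2: res = 19+8 = 27

27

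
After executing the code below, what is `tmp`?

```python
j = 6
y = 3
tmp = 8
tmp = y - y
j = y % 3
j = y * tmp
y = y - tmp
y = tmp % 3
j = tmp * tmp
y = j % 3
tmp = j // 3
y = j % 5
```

0

tmp = 3-3 = 0
j = 3%3 = 0
j = 3*0 = 0
y = 3-0 = 3
y = 0%3 = 0
j = 0*0 = 0
y = 0%3 = 0
tmp = 0//3 = 0
y = 0%5 = 0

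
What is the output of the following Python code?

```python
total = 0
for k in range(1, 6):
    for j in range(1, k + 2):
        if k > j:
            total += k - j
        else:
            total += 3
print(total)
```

k=1,j=1: not 1>1, total = 0+3 = 3
k=1,j=2: not 1>2, total = 3+3 = 6
k=2,j=1: 2>1, total = 6+1 = 7
k=2,j=2: not 2>2, total = 7+3 = 10
k=2,j=3: not 2>3, total = 10+3 = 13
k=3,j=1: 3>1, total = 13+2 = 15
k=3,j=2: 3>2, total = 15+1 = 16
k=3,j=3: not 3>3, total = 16+3 = 19
k=3,j=4: not 3>4, total = 19+3 = 22
k=4,j=1: 4>1, total = 22+3 = 25
k=4,j=2: 4>2, total = 25+2 = 27
k=4,j=3: 4>3, total = 27+1 = 28
k=4,j=4: not 4>4, total = 28+3 = 31
k=4,j=5: not 4>5, total = 31+3 = 34
k=5,j=1: 5>1, total = 34+4 = 38
k=5,j=2: 5>2, total = 38+3 = 41
k=5,j=3: 5>3, total = 41+2 = 43
k=5,j=4: 5>4, total = 43+1 = 44
k=5,j=5: not 5>5, total = 44+3 = 47
k=5,j=6: not 5>6, total = 47+3 = 50

50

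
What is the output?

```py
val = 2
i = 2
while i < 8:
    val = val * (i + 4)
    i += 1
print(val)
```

665280

i=2: val = 2*6 = 12
i=3: val = 12*7 = 84
i=4: val = 84*8 = 672
i=5: val = 672*9 = 6048
i=6: val = 6048*10 = 60480
i=7: val = 60480*11 = 665280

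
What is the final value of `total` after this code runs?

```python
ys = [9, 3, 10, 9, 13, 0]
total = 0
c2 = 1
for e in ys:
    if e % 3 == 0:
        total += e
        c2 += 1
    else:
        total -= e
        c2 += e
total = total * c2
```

-56

e=9: %3==0, total = 0+9 = 9; c2=2
e=3: %3==0, total = 9+3 = 12; c2=3
e=10: not %3==0, total = 12-10 = 2; c2=13
e=9: %3==0, total = 2+9 = 11; c2=14
e=13: not %3==0, total = 11-13 = -2; c2=27
e=0: %3==0, total = (-2)+0 = -2; c2=28
total*c2 = (-2)*28 = -56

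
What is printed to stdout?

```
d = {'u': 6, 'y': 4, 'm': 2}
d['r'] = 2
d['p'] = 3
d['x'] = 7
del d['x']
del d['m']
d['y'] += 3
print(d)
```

{'u': 6, 'y': 7, 'r': 2, 'p': 3}

d['r'] = 2 → {'u': 6, 'y': 4, 'm': 2, 'r': 2}
d['p'] = 3 → {'u': 6, 'y': 4, 'm': 2, 'r': 2, 'p': 3}
d['x'] = 7 → {'u': 6, 'y': 4, 'm': 2, 'r': 2, 'p': 3, 'x': 7}
del 'x' → {'u': 6, 'y': 4, 'm': 2, 'r': 2, 'p': 3}
del 'm' → {'u': 6, 'y': 4, 'r': 2, 'p': 3}
d['y'] = 4+3 = 7 → {'u': 6, 'y': 7, 'r': 2, 'p': 3}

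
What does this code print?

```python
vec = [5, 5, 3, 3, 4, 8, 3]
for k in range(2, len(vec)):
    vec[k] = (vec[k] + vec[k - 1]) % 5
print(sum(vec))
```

18

k=2: vec[2] = (3+5)%5 = 3 → [5, 5, 3, 3, 4, 8, 3]
k=3: vec[3] = (3+3)%5 = 1 → [5, 5, 3, 1, 4, 8, 3]
k=4: vec[4] = (4+1)%5 = 0 → [5, 5, 3, 1, 0, 8, 3]
k=5: vec[5] = (8+0)%5 = 3 → [5, 5, 3, 1, 0, 3, 3]
k=6: vec[6] = (3+3)%5 = 1 → [5, 5, 3, 1, 0, 3, 1]
sum = 18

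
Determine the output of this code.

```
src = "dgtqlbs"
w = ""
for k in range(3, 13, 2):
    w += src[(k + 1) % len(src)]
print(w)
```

lsgqb

k=3: add src[4]='l' → 'l'
k=5: add src[6]='s' → 'ls'
k=7: add src[1]='g' → 'lsg'
k=9: add src[3]='q' → 'lsgq'
k=11: add src[5]='b' → 'lsgqb'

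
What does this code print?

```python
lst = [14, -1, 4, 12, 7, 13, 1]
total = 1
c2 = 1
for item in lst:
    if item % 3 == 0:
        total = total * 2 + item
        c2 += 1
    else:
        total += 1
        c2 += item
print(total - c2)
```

item=14: not %3==0, total = 1+1 = 2; c2=15
item=-1: not %3==0, total = 2+1 = 3; c2=14
item=4: not %3==0, total = 3+1 = 4; c2=18
item=12: %3==0, total = 4*2+12 = 20; c2=19
item=7: not %3==0, total = 20+1 = 21; c2=26
item=13: not %3==0, total = 21+1 = 22; c2=39
item=1: not %3==0, total = 22+1 = 23; c2=40
total-c2 = 23-40 = -17

-17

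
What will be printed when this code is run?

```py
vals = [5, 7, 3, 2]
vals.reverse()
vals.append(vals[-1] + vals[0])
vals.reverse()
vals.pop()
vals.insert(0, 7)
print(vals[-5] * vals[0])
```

49

reverse → [2, 3, 7, 5]
append vals[-1]+vals[0] = 5+2 = 7 → [2, 3, 7, 5, 7]
reverse → [7, 5, 7, 3, 2]
pop() removes 2 → [7, 5, 7, 3]
insert 7 at 0 → [7, 7, 5, 7, 3]
vals[-5]*vals[0] = 7*7 = 49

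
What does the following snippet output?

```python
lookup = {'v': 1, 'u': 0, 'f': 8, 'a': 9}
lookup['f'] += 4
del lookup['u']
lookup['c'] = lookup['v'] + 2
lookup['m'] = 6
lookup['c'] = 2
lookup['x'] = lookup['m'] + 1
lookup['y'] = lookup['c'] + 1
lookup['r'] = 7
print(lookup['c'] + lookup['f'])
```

lookup['f'] = 8+4 = 12 → {'v': 1, 'u': 0, 'f': 12, 'a': 9}
del 'u' → {'v': 1, 'f': 12, 'a': 9}
lookup['c'] = lookup['v']+2 = 3 → {'v': 1, 'f': 12, 'a': 9, 'c': 3}
lookup['m'] = 6 → {'v': 1, 'f': 12, 'a': 9, 'c': 3, 'm': 6}
lookup['c'] = 2 → {'v': 1, 'f': 12, 'a': 9, 'c': 2, 'm': 6}
lookup['x'] = lookup['m']+1 = 7 → {'v': 1, 'f': 12, 'a': 9, 'c': 2, 'm': 6, 'x': 7}
lookup['y'] = lookup['c']+1 = 3 → {'v': 1, 'f': 12, 'a': 9, 'c': 2, 'm': 6, 'x': 7, 'y': 3}
lookup['r'] = 7 → {'v': 1, 'f': 12, 'a': 9, 'c': 2, 'm': 6, 'x': 7, 'y': 3, 'r': 7}
lookup['c']+lookup['f'] = 2+12 = 14

14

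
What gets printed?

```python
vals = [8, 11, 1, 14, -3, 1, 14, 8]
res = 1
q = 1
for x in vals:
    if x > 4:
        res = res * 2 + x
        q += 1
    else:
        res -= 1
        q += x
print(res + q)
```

x=8: >4, res = 1*2+8 = 10; q=2
x=11: >4, res = 10*2+11 = 31; q=3
x=1: not >4, res = 31-1 = 30; q=4
x=14: >4, res = 30*2+14 = 74; q=5
x=-3: not >4, res = 74-1 = 73; q=2
x=1: not >4, res = 73-1 = 72; q=3
x=14: >4, res = 72*2+14 = 158; q=4
x=8: >4, res = 158*2+8 = 324; q=5
res+q = 324+5 = 329

329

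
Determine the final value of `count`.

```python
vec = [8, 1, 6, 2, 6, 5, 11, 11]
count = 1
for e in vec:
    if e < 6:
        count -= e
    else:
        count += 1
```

-2

e=8: not <6, count = 1+1 = 2
e=1: <6, count = 2-1 = 1
e=6: not <6, count = 1+1 = 2
e=2: <6, count = 2-2 = 0
e=6: not <6, count = 0+1 = 1
e=5: <6, count = 1-5 = -4
e=11: not <6, count = (-4)+1 = -3
e=11: not <6, count = (-3)+1 = -2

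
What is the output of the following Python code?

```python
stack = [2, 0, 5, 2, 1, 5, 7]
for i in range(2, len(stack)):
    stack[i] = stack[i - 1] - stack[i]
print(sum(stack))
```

i=2: stack[2] = 0-5 = -5 → [2, 0, -5, 2, 1, 5, 7]
i=3: stack[3] = (-5)-2 = -7 → [2, 0, -5, -7, 1, 5, 7]
i=4: stack[4] = (-7)-1 = -8 → [2, 0, -5, -7, -8, 5, 7]
i=5: stack[5] = (-8)-5 = -13 → [2, 0, -5, -7, -8, -13, 7]
i=6: stack[6] = (-13)-7 = -20 → [2, 0, -5, -7, -8, -13, -20]
sum = -51

-51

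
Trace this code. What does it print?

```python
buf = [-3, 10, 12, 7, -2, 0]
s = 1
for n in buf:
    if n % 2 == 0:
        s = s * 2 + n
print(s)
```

140

n=-3: not even
n=10: even, s = 1*2+10 = 12
n=12: even, s = 12*2+12 = 36
n=7: not even
n=-2: even, s = 36*2+(-2) = 70
n=0: even, s = 70*2+0 = 140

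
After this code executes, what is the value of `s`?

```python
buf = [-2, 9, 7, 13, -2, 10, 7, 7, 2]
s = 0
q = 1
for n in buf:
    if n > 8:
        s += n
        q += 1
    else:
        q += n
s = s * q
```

736

n=-2: not >8; q=-1
n=9: >8, s = 0+9 = 9; q=0
n=7: not >8; q=7
n=13: >8, s = 9+13 = 22; q=8
n=-2: not >8; q=6
n=10: >8, s = 22+10 = 32; q=7
n=7: not >8; q=14
n=7: not >8; q=21
n=2: not >8; q=23
s*q = 32*23 = 736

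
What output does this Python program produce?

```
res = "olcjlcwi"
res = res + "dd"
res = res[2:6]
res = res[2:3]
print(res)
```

l

+ 'dd' → 'olcjlcwidd'
slice [2:6] → 'cjlc'
slice [2:3] → 'l'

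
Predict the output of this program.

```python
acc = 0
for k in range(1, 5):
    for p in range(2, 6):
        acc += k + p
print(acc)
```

k=1,p=2: acc = 0+3 = 3
k=1,p=3: acc = 3+4 = 7
k=1,p=4: acc = 7+5 = 12
k=1,p=5: acc = 12+6 = 18
k=2,p=2: acc = 18+4 = 22
k=2,p=3: acc = 22+5 = 27
k=2,p=4: acc = 27+6 = 33
k=2,p=5: acc = 33+7 = 40
k=3,p=2: acc = 40+5 = 45
k=3,p=3: acc = 45+6 = 51
k=3,p=4: acc = 51+7 = 58
k=3,p=5: acc = 58+8 = 66
k=4,p=2: acc = 66+6 = 72
k=4,p=3: acc = 72+7 = 79
k=4,p=4: acc = 79+8 = 87
k=4,p=5: acc = 87+9 = 96

96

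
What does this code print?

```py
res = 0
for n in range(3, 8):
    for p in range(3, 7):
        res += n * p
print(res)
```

n=3,p=3: res = 0+9 = 9
n=3,p=4: res = 9+12 = 21
n=3,p=5: res = 21+15 = 36
n=3,p=6: res = 36+18 = 54
n=4,p=3: res = 54+12 = 66
n=4,p=4: res = 66+16 = 82
n=4,p=5: res = 82+20 = 102
n=4,p=6: res = 102+24 = 126
n=5,p=3: res = 126+15 = 141
n=5,p=4: res = 141+20 = 161
n=5,p=5: res = 161+25 = 186
n=5,p=6: res = 186+30 = 216
n=6,p=3: res = 216+18 = 234
n=6,p=4: res = 234+24 = 258
n=6,p=5: res = 258+30 = 288
n=6,p=6: res = 288+36 = 324
n=7,p=3: res = 324+21 = 345
n=7,p=4: res = 345+28 = 373
n=7,p=5: res = 373+35 = 408
n=7,p=6: res = 408+42 = 450

450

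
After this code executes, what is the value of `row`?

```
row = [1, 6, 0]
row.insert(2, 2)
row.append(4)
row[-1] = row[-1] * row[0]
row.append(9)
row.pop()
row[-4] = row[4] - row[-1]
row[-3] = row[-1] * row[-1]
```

insert 2 at 2 → [1, 6, 2, 0]
append 4 → [1, 6, 2, 0, 4]
row[-1] = row[-1]*row[0] = 4*1 = 4 → [1, 6, 2, 0, 4]
append 9 → [1, 6, 2, 0, 4, 9]
pop() removes 9 → [1, 6, 2, 0, 4]
row[-4] = row[4]-row[-1] = 4-4 = 0 → [1, 0, 2, 0, 4]
row[-3] = row[-1]*row[-1] = 4*4 = 16 → [1, 0, 16, 0, 4]

[1, 0, 16, 0, 4]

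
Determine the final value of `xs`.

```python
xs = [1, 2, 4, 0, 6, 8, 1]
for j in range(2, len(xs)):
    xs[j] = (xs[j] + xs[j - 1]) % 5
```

j=2: xs[2] = (4+2)%5 = 1 → [1, 2, 1, 0, 6, 8, 1]
j=3: xs[3] = (0+1)%5 = 1 → [1, 2, 1, 1, 6, 8, 1]
j=4: xs[4] = (6+1)%5 = 2 → [1, 2, 1, 1, 2, 8, 1]
j=5: xs[5] = (8+2)%5 = 0 → [1, 2, 1, 1, 2, 0, 1]
j=6: xs[6] = (1+0)%5 = 1 → [1, 2, 1, 1, 2, 0, 1]

[1, 2, 1, 1, 2, 0, 1]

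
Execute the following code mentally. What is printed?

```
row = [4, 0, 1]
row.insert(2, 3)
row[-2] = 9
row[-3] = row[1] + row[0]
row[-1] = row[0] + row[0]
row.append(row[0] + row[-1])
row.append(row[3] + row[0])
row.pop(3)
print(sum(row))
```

insert 3 at 2 → [4, 0, 3, 1]
row[-2] = 9 → [4, 0, 9, 1]
row[-3] = row[1]+row[0] = 0+4 = 4 → [4, 4, 9, 1]
row[-1] = row[0]+row[0] = 4+4 = 8 → [4, 4, 9, 8]
append row[0]+row[-1] = 4+8 = 12 → [4, 4, 9, 8, 12]
append row[3]+row[0] = 8+4 = 12 → [4, 4, 9, 8, 12, 12]
pop(3) removes 8 → [4, 4, 9, 12, 12]
sum = 41

41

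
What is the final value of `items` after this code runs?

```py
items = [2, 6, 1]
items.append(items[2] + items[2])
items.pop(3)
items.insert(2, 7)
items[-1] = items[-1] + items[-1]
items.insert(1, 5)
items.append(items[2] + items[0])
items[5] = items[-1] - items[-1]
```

append items[2]+items[2] = 1+1 = 2 → [2, 6, 1, 2]
pop(3) removes 2 → [2, 6, 1]
insert 7 at 2 → [2, 6, 7, 1]
items[-1] = items[-1]+items[-1] = 1+1 = 2 → [2, 6, 7, 2]
insert 5 at 1 → [2, 5, 6, 7, 2]
append items[2]+items[0] = 6+2 = 8 → [2, 5, 6, 7, 2, 8]
items[5] = items[-1]-items[-1] = 8-8 = 0 → [2, 5, 6, 7, 2, 0]

[2, 5, 6, 7, 2, 0]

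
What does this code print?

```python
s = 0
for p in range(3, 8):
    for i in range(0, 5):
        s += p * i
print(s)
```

p=3,i=0: s = 0+0 = 0
p=3,i=1: s = 0+3 = 3
p=3,i=2: s = 3+6 = 9
p=3,i=3: s = 9+9 = 18
p=3,i=4: s = 18+12 = 30
p=4,i=0: s = 30+0 = 30
p=4,i=1: s = 30+4 = 34
p=4,i=2: s = 34+8 = 42
p=4,i=3: s = 42+12 = 54
p=4,i=4: s = 54+16 = 70
p=5,i=0: s = 70+0 = 70
p=5,i=1: s = 70+5 = 75
p=5,i=2: s = 75+10 = 85
p=5,i=3: s = 85+15 = 100
p=5,i=4: s = 100+20 = 120
p=6,i=0: s = 120+0 = 120
p=6,i=1: s = 120+6 = 126
p=6,i=2: s = 126+12 = 138
p=6,i=3: s = 138+18 = 156
p=6,i=4: s = 156+24 = 180
p=7,i=0: s = 180+0 = 180
p=7,i=1: s = 180+7 = 187
p=7,i=2: s = 187+14 = 201
p=7,i=3: s = 201+21 = 222
p=7,i=4: s = 222+28 = 250

250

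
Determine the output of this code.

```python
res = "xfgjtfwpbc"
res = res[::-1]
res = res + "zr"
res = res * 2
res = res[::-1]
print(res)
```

rzxfgjtfwpbcrzxfgjtfwpbc

reverse → 'cbpwftjgfx'
+ 'zr' → 'cbpwftjgfxzr'
repeat ×2 → 'cbpwftjgfxzrcbpwftjgfxzr'
reverse → 'rzxfgjtfwpbcrzxfgjtfwpbc'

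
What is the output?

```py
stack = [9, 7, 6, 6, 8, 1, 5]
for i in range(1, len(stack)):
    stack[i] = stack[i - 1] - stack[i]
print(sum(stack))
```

-64

i=1: stack[1] = 9-7 = 2 → [9, 2, 6, 6, 8, 1, 5]
i=2: stack[2] = 2-6 = -4 → [9, 2, -4, 6, 8, 1, 5]
i=3: stack[3] = (-4)-6 = -10 → [9, 2, -4, -10, 8, 1, 5]
i=4: stack[4] = (-10)-8 = -18 → [9, 2, -4, -10, -18, 1, 5]
i=5: stack[5] = (-18)-1 = -19 → [9, 2, -4, -10, -18, -19, 5]
i=6: stack[6] = (-19)-5 = -24 → [9, 2, -4, -10, -18, -19, -24]
sum = -64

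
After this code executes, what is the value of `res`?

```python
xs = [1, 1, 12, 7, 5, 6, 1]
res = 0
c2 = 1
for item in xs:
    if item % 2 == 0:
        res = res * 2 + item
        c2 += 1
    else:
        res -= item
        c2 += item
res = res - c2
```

-21

item=1: not even, res = 0-1 = -1; c2=2
item=1: not even, res = (-1)-1 = -2; c2=3
item=12: even, res = (-2)*2+12 = 8; c2=4
item=7: not even, res = 8-7 = 1; c2=11
item=5: not even, res = 1-5 = -4; c2=16
item=6: even, res = (-4)*2+6 = -2; c2=17
item=1: not even, res = (-2)-1 = -3; c2=18
res-c2 = (-3)-18 = -21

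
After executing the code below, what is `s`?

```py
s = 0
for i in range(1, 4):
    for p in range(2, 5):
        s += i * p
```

54

i=1,p=2: s = 0+2 = 2
i=1,p=3: s = 2+3 = 5
i=1,p=4: s = 5+4 = 9
i=2,p=2: s = 9+4 = 13
i=2,p=3: s = 13+6 = 19
i=2,p=4: s = 19+8 = 27
i=3,p=2: s = 27+6 = 33
i=3,p=3: s = 33+9 = 42
i=3,p=4: s = 42+12 = 54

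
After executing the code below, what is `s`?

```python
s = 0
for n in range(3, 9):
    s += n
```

n=3: s = 0+3 = 3
n=4: s = 3+4 = 7
n=5: s = 7+5 = 12
n=6: s = 12+6 = 18
n=7: s = 18+7 = 25
n=8: s = 25+8 = 33

33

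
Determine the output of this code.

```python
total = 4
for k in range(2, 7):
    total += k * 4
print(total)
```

k=2: total = 4+2*4 = 12
k=3: total = 12+3*4 = 24
k=4: total = 24+4*4 = 40
k=5: total = 40+5*4 = 60
k=6: total = 60+6*4 = 84

84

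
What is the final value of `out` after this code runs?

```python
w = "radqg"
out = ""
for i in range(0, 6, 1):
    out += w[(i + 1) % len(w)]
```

i=0: add w[1]='a' → 'a'
i=1: add w[2]='d' → 'ad'
i=2: add w[3]='q' → 'adq'
i=3: add w[4]='g' → 'adqg'
i=4: add w[0]='r' → 'adqgr'
i=5: add w[1]='a' → 'adqgra'

'adqgra'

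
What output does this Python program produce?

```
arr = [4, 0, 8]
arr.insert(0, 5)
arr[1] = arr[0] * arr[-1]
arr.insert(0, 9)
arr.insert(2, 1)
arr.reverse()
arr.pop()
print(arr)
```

[8, 0, 40, 1, 5]

insert 5 at 0 → [5, 4, 0, 8]
arr[1] = arr[0]*arr[-1] = 5*8 = 40 → [5, 40, 0, 8]
insert 9 at 0 → [9, 5, 40, 0, 8]
insert 1 at 2 → [9, 5, 1, 40, 0, 8]
reverse → [8, 0, 40, 1, 5, 9]
pop() removes 9 → [8, 0, 40, 1, 5]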